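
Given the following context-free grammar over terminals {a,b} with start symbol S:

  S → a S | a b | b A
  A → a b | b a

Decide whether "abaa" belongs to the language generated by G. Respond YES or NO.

CNF form of G:
  S -> T0 S | T0 T1 | T1 A
  A -> T0 T1 | T1 T0
  T0 -> a
  T1 -> b

CYK table (by increasing span):
  cell(0,0) a: {T0}  orig:{}
  cell(1,1) b: {T1}  orig:{}
  cell(2,2) a: {T0}  orig:{}
  cell(3,3) a: {T0}  orig:{}
  cell(0,1) ab: {A,S}
  cell(1,2) ba: {A}
  cell(2,3) aa: ∅
  cell(0,2) aba: ∅
  cell(1,3) baa: ∅
  cell(0,3) abaa: ∅

S ∉ T[0,3] ⇒ NO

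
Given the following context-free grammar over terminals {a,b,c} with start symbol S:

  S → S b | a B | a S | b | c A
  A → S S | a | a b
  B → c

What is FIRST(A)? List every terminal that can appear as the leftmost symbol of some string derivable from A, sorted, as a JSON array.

FIRST sets, iterate to fixpoint:
round 1:
  A via A→a: +{a}
  B via B→c: +{c}
  S via S→a B: +{a}
  S via S→b: +{b}
  S via S→c A: +{c}
  FIRST(S)={a,b,c}  FIRST(A)={a}  FIRST(B)={c}
round 2:
  A via A→S S: +{b,c}
  FIRST(S)={a,b,c}  FIRST(A)={a,b,c}  FIRST(B)={c}
round 3: (stable)
  FIRST(S)={a,b,c}  FIRST(A)={a,b,c}  FIRST(B)={c}

FIRST(A) = ["a", "b", "c"]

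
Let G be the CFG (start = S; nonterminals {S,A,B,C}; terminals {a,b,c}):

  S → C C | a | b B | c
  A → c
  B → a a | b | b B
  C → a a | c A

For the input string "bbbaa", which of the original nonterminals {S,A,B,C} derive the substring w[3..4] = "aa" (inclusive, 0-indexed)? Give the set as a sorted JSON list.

CNF form of G:
  S -> C C | T1 B | a | c
  A -> c
  B -> T0 T0 | T1 B | b
  C -> T0 T0 | T2 A
  T0 -> a
  T1 -> b
  T2 -> c

Fill CYK table bottom-up (cells [i..j] with 3 ≤ i ≤ j ≤ 4 only):
  cell(3,3) a: {S,T0}  orig:{S}
  cell(4,4) a: {S,T0}  orig:{S}
  cell(3,4) aa: {B,C}

Original NTs in T[3,4] deriving "aa": ["B", "C"]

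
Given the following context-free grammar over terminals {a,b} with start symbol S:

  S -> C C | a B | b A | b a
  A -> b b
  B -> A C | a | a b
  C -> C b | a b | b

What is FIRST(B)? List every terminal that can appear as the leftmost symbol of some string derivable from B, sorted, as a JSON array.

Compute FIRST by fixpoint:
pass 1:
  A via A→b b: +{b}
  B via B→A C: +{b}
  B via B→a: +{a}
  C via C→a b: +{a}
  C via C→b: +{b}
  S via S→C C: +{a,b}
  FIRST[S]={a,b}  FIRST[A]={b}  FIRST[B]={a,b}  FIRST[C]={a,b}
pass 2: (no change)
  FIRST[S]={a,b}  FIRST[A]={b}  FIRST[B]={a,b}  FIRST[C]={a,b}

FIRST(B) = ["a", "b"]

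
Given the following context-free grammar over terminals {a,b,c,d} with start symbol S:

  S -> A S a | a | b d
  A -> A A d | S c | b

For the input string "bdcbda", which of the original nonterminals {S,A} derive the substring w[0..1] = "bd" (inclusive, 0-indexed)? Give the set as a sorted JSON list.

CNF form of G:
  S -> A X5 | T3 T0 | a
  A -> A X4 | S T1 | b
  T0 -> d
  T1 -> c
  T2 -> a
  T3 -> b
  X4 -> A T0
  X5 -> S T2

CYK table (by increasing span), restricted to cells inside w[0..1]:
  T[0,0] 'b' = {A,T3}  orig:{A}
  T[1,1] 'd' = {T0}  orig:{}
  T[0,1] 'bd' = {S,X4}  orig:{S}

Original NTs in T[0,1] deriving "bd": ["S"]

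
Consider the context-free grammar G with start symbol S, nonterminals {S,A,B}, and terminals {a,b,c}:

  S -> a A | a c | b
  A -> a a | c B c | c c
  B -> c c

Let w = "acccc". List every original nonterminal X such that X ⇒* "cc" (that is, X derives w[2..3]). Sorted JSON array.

Convert to CNF:
  S -> T0 A | T0 T1 | b
  A -> T0 T0 | T1 T1 | T1 X2
  B -> T1 T1
  T0 -> a
  T1 -> c
  X2 -> B T1

CYK fill — only the sub-triangle for w[2..3]:
  [2..2]={T1}  "c"  orig:{}
  [3..3]={T1}  "c"  orig:{}
  [2..3]={A,B}  "cc"

Original NTs in T[2,3] deriving "cc": ["A", "B"]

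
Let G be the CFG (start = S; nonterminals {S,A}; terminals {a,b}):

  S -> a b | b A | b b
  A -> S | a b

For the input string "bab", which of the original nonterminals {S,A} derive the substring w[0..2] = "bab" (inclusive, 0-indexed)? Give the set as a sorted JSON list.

Convert to CNF:
  S -> T0 T1 | T1 A | T1 T1
  A -> T0 T1 | T1 A | T1 T1
  T0 -> a
  T1 -> b

CYK table (by increasing span), restricted to cells inside w[0..2]:
  T[0,0] 'b' = {T1}  orig:{}
  T[1,1] 'a' = {T0}  orig:{}
  T[2,2] 'b' = {T1}  orig:{}
  T[0,1] 'ba' = ∅
  T[1,2] 'ab' = {A,S}
  T[0,2] 'bab' = {A,S}

Original NTs in T[0,2] deriving "bab": ["A", "S"]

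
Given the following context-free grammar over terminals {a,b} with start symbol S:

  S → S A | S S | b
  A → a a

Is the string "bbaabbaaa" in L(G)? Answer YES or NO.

Convert to CNF:
  S -> S A | S S | b
  A -> T0 T0
  T0 -> a

CYK table (by increasing span):
  cell(0,0) b: {S}
  cell(1,1) b: {S}
  cell(2,2) a: {T0}  orig:{}
  cell(3,3) a: {T0}  orig:{}
  cell(4,4) b: {S}
  cell(5,5) b: {S}
  cell(6,6) a: {T0}  orig:{}
  cell(7,7) a: {T0}  orig:{}
  cell(8,8) a: {T0}  orig:{}
  cell(0,1) bb: {S}
  cell(1,2) ba: ∅
  cell(2,3) aa: {A}
  cell(3,4) ab: ∅
  cell(4,5) bb: {S}
  cell(5,6) ba: ∅
  cell(6,7) aa: {A}
  cell(7,8) aa: {A}
  cell(0,2) bba: ∅
  cell(1,3) baa: {S}
  cell(2,4) aab: ∅
  cell(3,5) abb: ∅
  cell(4,6) bba: ∅
  cell(5,7) baa: {S}
  cell(6,8) aaa: ∅
  cell(0,3) bbaa: {S}
  cell(1,4) baab: {S}
  cell(2,5) aabb: ∅
  cell(3,6) abba: ∅
  cell(4,7) bbaa: {S}
  cell(5,8) baaa: ∅
  cell(0,4) bbaab: {S}
  cell(1,5) baabb: {S}
  cell(2,6) aabba: ∅
  cell(3,7) abbaa: ∅
  cell(4,8) bbaaa: ∅
  cell(0,5) bbaabb: {S}
  cell(1,6) baabba: ∅
  cell(2,7) aabbaa: ∅
  cell(3,8) abbaaa: ∅
  cell(0,6) bbaabba: ∅
  cell(1,7) baabbaa: {S}
  cell(2,8) aabbaaa: ∅
  cell(0,7) bbaabbaa: {S}
  cell(1,8) baabbaaa: ∅
  cell(0,8) bbaabbaaa: ∅

S ∉ T[0,8] ⇒ NO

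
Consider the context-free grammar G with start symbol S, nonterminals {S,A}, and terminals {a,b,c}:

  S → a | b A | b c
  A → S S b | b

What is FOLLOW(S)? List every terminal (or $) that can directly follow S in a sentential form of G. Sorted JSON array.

Compute FIRST by fixpoint:
[1]
  A via A→b: +{b}
  S via S→a: +{a}
  S via S→b A: +{b}
  FIRST(S)={a,b}  FIRST(A)={b}
[2]
  A via A→S S b: +{a}
  FIRST(S)={a,b}  FIRST(A)={a,b}
[3] (stable)
  FIRST(S)={a,b}  FIRST(A)={a,b}

FOLLOW iteration:
seed FOLLOW(S) with $
pass 1:
  A→S S b: FOLLOW(S) ⊇ FIRST(S) = {a,b}; new: +{a,b}
  S→b A: FOLLOW(A) ⊇ FOLLOW(S) ⊇ {$,a,b}; new: +{$,a,b}
  S: {$,a,b}  A: {$,a,b}
pass 2: (no change)
  S: {$,a,b}  A: {$,a,b}

FOLLOW(S) = ["$", "a", "b"]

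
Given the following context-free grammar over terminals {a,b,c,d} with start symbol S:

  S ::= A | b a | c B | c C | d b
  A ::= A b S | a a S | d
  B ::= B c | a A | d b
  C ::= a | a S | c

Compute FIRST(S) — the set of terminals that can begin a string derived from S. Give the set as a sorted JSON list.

Compute FIRST by fixpoint:
pass 1:
  A via A→a a S: +{a}
  A via A→d: +{d}
  B via B→a A: +{a}
  B via B→d b: +{d}
  C via C→a: +{a}
  C via C→c: +{c}
  S via S→A: +{a,d}
  S via S→b a: +{b}
  S via S→c B: +{c}
  FIRST(S)={a,b,c,d}  FIRST(A)={a,d}  FIRST(B)={a,d}  FIRST(C)={a,c}
pass 2: (no change)
  FIRST(S)={a,b,c,d}  FIRST(A)={a,d}  FIRST(B)={a,d}  FIRST(C)={a,c}

FIRST(S) = ["a", "b", "c", "d"]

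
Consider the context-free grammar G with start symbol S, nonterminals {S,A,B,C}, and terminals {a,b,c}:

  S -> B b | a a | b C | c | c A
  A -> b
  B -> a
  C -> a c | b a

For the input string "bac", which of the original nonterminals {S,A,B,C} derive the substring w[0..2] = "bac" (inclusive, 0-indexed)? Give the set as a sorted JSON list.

Convert to CNF:
  S -> B T2 | T0 T0 | T1 A | T2 C | c
  A -> b
  B -> a
  C -> T0 T1 | T2 T0
  T0 -> a
  T1 -> c
  T2 -> b

CYK table (by increasing span) — only the sub-triangle for w[0..2]:
  [0..0]={A,T2}  "b"  orig:{A}
  [1..1]={B,T0}  "a"  orig:{B}
  [2..2]={S,T1}  "c"  orig:{S}
  [0..1]={C}  "ba"
  [1..2]={C}  "ac"
  [0..2]={S}  "bac"

Original NTs in T[0,2] deriving "bac": ["S"]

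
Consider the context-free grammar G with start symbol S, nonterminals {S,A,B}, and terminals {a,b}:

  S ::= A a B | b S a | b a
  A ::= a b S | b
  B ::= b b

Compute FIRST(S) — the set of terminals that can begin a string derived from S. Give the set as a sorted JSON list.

Compute FIRST by fixpoint:
iter 1:
  A via A→a b S: +{a}
  A via A→b: +{b}
  B via B→b b: +{b}
  S via S→A a B: +{a,b}
  FIRST(S)={a,b}  FIRST(A)={a,b}  FIRST(B)={b}
iter 2: — fixpoint
  FIRST(S)={a,b}  FIRST(A)={a,b}  FIRST(B)={b}

FIRST(S) = ["a", "b"]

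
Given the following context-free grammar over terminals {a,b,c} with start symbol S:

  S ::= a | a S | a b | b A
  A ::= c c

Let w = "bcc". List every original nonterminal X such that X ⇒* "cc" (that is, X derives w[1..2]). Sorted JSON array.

CNF form of G:
  S -> T1 S | T1 T2 | T2 A | a
  A -> T0 T0
  T0 -> c
  T1 -> a
  T2 -> b

Fill CYK table bottom-up, restricted to cells inside w[1..2]:
  cell(1,1) c: {T0}  orig:{}
  cell(2,2) c: {T0}  orig:{}
  cell(1,2) cc: {A}

Original NTs in T[1,2] deriving "cc": ["A"]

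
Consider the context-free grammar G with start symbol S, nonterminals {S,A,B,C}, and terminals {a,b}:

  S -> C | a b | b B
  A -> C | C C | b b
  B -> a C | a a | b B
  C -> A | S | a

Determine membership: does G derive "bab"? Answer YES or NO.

CNF form of G:
  S -> C C | T0 T1 | T1 B | T1 T1 | a
  A -> C C | T0 T1 | T1 B | T1 T1 | a
  B -> T0 C | T0 T0 | T1 B
  C -> C C | T0 T1 | T1 B | T1 T1 | a
  T0 -> a
  T1 -> b

Fill CYK table bottom-up:
  T[0,0] 'b' = {T1}  orig:{}
  T[1,1] 'a' = {A,C,S,T0}  orig:{A,C,S}
  T[2,2] 'b' = {T1}  orig:{}
  T[0,1] 'ba' = ∅
  T[1,2] 'ab' = {A,C,S}
  T[0,2] 'bab' = ∅

S ∉ T[0,2] ⇒ NO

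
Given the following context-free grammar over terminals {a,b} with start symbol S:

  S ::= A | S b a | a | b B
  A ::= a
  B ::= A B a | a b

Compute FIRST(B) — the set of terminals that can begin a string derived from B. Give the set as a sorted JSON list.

FIRST sets, iterate to fixpoint:
pass 1:
  A via A→a: +{a}
  B via B→A B a: +{a}
  S via S→A: +{a}
  S via S→b B: +{b}
  FIRST(S)={a,b}  FIRST(A)={a}  FIRST(B)={a}
pass 2: (stable)
  FIRST(S)={a,b}  FIRST(A)={a}  FIRST(B)={a}

FIRST(B) = ["a"]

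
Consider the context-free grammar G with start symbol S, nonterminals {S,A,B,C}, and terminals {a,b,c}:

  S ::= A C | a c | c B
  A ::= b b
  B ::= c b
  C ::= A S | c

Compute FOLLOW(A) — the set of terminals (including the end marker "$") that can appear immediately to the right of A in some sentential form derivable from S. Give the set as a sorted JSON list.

FIRST iteration:
pass 1:
  A via A→b b: +{b}
  B via B→c b: +{c}
  C via C→A S: +{b}
  C via C→c: +{c}
  S via S→A C: +{b}
  S via S→a c: +{a}
  S via S→c B: +{c}
  FIRST[S]={a,b,c}  FIRST[A]={b}  FIRST[B]={c}  FIRST[C]={b,c}
pass 2: — fixpoint
  FIRST[S]={a,b,c}  FIRST[A]={b}  FIRST[B]={c}  FIRST[C]={b,c}

Compute FOLLOW by fixpoint:
initialize: $ ∈ FOLLOW(S)
pass 1:
  C→A S: FOLLOW(A) ⊇ FIRST(S) = {a,b,c}; new: +{a,b,c}
  S→A C: FOLLOW(C) ⊇ FOLLOW(S) ⊇ {$}; new: +{$}
  S→c B: FOLLOW(B) ⊇ FOLLOW(S) ⊇ {$}; new: +{$}
  FOLLOW[S]={$}  FOLLOW[A]={a,b,c}  FOLLOW[B]={$}  FOLLOW[C]={$}
pass 2: (no change)
  FOLLOW[S]={$}  FOLLOW[A]={a,b,c}  FOLLOW[B]={$}  FOLLOW[C]={$}

FOLLOW(A) = ["a", "b", "c"]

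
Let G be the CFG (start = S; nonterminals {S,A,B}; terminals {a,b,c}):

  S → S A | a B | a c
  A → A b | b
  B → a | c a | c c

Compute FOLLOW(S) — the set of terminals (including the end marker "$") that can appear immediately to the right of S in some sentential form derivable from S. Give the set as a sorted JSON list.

Compute FIRST by fixpoint:
iter 1:
  A via A→b: +{b}
  B via B→a: +{a}
  B via B→c a: +{c}
  S via S→a B: +{a}
  FIRST(S)={a}  FIRST(A)={b}  FIRST(B)={a,c}
iter 2: (stable)
  FIRST(S)={a}  FIRST(A)={b}  FIRST(B)={a,c}

Compute FOLLOW by fixpoint:
initialize: $ ∈ FOLLOW(S)
[1]
  A→A b: FOLLOW(A) ⊇ FIRST(b) = {b}; new: +{b}
  S→S A: FOLLOW(S) ⊇ FIRST(A) = {b}; new: +{b}
  S→S A: FOLLOW(A) ⊇ FOLLOW(S) ⊇ {$,b}; new: +{$}
  S→a B: FOLLOW(B) ⊇ FOLLOW(S) ⊇ {$,b}; new: +{$,b}
  S: {$,b}  A: {$,b}  B: {$,b}
[2] (stable)
  S: {$,b}  A: {$,b}  B: {$,b}

FOLLOW(S) = ["$", "b"]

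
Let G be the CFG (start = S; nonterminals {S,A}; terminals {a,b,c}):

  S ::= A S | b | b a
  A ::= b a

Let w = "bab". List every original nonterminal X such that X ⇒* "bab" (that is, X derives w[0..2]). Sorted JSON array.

Convert to CNF:
  S -> A S | T0 T1 | b
  A -> T0 T1
  T0 -> b
  T1 -> a

CYK table (by increasing span) (cells [i..j] with 0 ≤ i ≤ j ≤ 2 only):
  [0..0]={S,T0}  "b"  orig:{S}
  [1..1]={T1}  "a"  orig:{}
  [2..2]={S,T0}  "b"  orig:{S}
  [0..1]={A,S}  "ba"
  [1..2]=∅  "ab"
  [0..2]={S}  "bab"

Original NTs in T[0,2] deriving "bab": ["S"]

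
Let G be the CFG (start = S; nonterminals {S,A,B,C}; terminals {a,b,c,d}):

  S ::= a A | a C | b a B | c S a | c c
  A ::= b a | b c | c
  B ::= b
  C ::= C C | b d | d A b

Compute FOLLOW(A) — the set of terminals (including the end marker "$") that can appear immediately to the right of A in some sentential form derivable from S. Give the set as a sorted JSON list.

FIRST iteration:
pass 1:
  A via A→b a: +{b}
  A via A→c: +{c}
  B via B→b: +{b}
  C via C→b d: +{b}
  C via C→d A b: +{d}
  S via S→a A: +{a}
  S via S→b a B: +{b}
  S via S→c S a: +{c}
  S: {a,b,c}  A: {b,c}  B: {b}  C: {b,d}
pass 2: done
  S: {a,b,c}  A: {b,c}  B: {b}  C: {b,d}

FOLLOW iteration:
seed FOLLOW(S) with $
pass 1:
  C→C C: FOLLOW(C) ⊇ FIRST(C) = {b,d}; new: +{b,d}
  C→d A b: FOLLOW(A) ⊇ FIRST(b) = {b}; new: +{b}
  S→a A: FOLLOW(A) ⊇ FOLLOW(S) ⊇ {$}; new: +{$}
  S→a C: FOLLOW(C) ⊇ FOLLOW(S) ⊇ {$}; new: +{$}
  S→b a B: FOLLOW(B) ⊇ FOLLOW(S) ⊇ {$}; new: +{$}
  S→c S a: FOLLOW(S) ⊇ FIRST(a) = {a}; new: +{a}
  FOLLOW[S]={$,a}  FOLLOW[A]={$,b}  FOLLOW[B]={$}  FOLLOW[C]={$,b,d}
pass 2:
  S→a A: FOLLOW(A) ⊇ FOLLOW(S) ⊇ {$,a}; new: +{a}
  S→a C: FOLLOW(C) ⊇ FOLLOW(S) ⊇ {$,a}; new: +{a}
  S→b a B: FOLLOW(B) ⊇ FOLLOW(S) ⊇ {$,a}; new: +{a}
  FOLLOW[S]={$,a}  FOLLOW[A]={$,a,b}  FOLLOW[B]={$,a}  FOLLOW[C]={$,a,b,d}
pass 3: done
  FOLLOW[S]={$,a}  FOLLOW[A]={$,a,b}  FOLLOW[B]={$,a}  FOLLOW[C]={$,a,b,d}

FOLLOW(A) = ["$", "a", "b"]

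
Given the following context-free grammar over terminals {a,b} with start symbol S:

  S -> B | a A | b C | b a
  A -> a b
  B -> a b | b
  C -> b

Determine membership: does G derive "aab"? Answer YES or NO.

Convert to CNF:
  S -> T0 A | T0 T1 | T1 C | T1 T0 | b
  A -> T0 T1
  B -> T0 T1 | b
  C -> b
  T0 -> a
  T1 -> b

Fill CYK table bottom-up:
  T[0,0] 'a' = {T0}  orig:{}
  T[1,1] 'a' = {T0}  orig:{}
  T[2,2] 'b' = {B,C,S,T1}  orig:{B,C,S}
  T[0,1] 'aa' = ∅
  T[1,2] 'ab' = {A,B,S}
  T[0,2] 'aab' = {S}

S ∈ T[0,2] ⇒ YES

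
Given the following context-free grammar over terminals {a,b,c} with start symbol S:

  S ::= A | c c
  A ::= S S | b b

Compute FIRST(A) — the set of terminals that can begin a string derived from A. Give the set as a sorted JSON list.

Compute FIRST by fixpoint:
[1]
  A via A→b b: +{b}
  S via S→A: +{b}
  S via S→c c: +{c}
  FIRST(S)={b,c}  FIRST(A)={b}
[2]
  A via A→S S: +{c}
  FIRST(S)={b,c}  FIRST(A)={b,c}
[3] done
  FIRST(S)={b,c}  FIRST(A)={b,c}

FIRST(A) = ["b", "c"]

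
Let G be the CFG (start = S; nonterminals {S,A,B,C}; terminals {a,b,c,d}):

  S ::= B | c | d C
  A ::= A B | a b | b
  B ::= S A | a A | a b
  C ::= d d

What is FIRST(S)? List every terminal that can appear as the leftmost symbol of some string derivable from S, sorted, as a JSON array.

FIRST sets, iterate to fixpoint:
pass 1:
  A via A→a b: +{a}
  A via A→b: +{b}
  B via B→a A: +{a}
  C via C→d d: +{d}
  S via S→B: +{a}
  S via S→c: +{c}
  S via S→d C: +{d}
  S: {a,c,d}  A: {a,b}  B: {a}  C: {d}
pass 2:
  B via B→S A: +{c,d}
  S: {a,c,d}  A: {a,b}  B: {a,c,d}  C: {d}
pass 3: done
  S: {a,c,d}  A: {a,b}  B: {a,c,d}  C: {d}

FIRST(S) = ["a", "c", "d"]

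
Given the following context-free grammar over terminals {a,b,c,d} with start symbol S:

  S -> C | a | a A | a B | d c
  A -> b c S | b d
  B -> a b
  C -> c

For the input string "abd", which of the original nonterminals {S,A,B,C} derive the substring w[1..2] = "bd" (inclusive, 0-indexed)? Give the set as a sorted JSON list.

Convert to CNF:
  S -> T2 T1 | T3 A | T3 B | a | c
  A -> T0 T2 | T0 X4
  B -> T3 T0
  C -> c
  T0 -> b
  T1 -> c
  T2 -> d
  T3 -> a
  X4 -> T1 S

CYK table (by increasing span), restricted to cells inside w[1..2]:
  [1..1]={T0}  "b"  orig:{}
  [2..2]={T2}  "d"  orig:{}
  [1..2]={A}  "bd"

Original NTs in T[1,2] deriving "bd": ["A"]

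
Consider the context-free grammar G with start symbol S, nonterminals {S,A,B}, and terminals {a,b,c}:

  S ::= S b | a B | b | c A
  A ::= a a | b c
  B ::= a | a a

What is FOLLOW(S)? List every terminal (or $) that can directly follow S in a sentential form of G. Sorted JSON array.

Compute FIRST by fixpoint:
[1]
  A via A→a a: +{a}
  A via A→b c: +{b}
  B via B→a: +{a}
  S via S→a B: +{a}
  S via S→b: +{b}
  S via S→c A: +{c}
  FIRST(S)={a,b,c}  FIRST(A)={a,b}  FIRST(B)={a}
[2] — fixpoint
  FIRST(S)={a,b,c}  FIRST(A)={a,b}  FIRST(B)={a}

FOLLOW iteration:
FOLLOW(S) := {$}
[1]
  S→S b: FOLLOW(S) ⊇ FIRST(b) = {b}; new: +{b}
  S→a B: FOLLOW(B) ⊇ FOLLOW(S) ⊇ {$,b}; new: +{$,b}
  S→c A: FOLLOW(A) ⊇ FOLLOW(S) ⊇ {$,b}; new: +{$,b}
  FOLLOW[S]={$,b}  FOLLOW[A]={$,b}  FOLLOW[B]={$,b}
[2] (stable)
  FOLLOW[S]={$,b}  FOLLOW[A]={$,b}  FOLLOW[B]={$,b}

FOLLOW(S) = ["$", "b"]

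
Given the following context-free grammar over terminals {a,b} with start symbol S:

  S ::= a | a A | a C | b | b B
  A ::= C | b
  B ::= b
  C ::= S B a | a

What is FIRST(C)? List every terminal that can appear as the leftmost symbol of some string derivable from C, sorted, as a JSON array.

FIRST iteration:
iter 1:
  A via A→b: +{b}
  B via B→b: +{b}
  C via C→a: +{a}
  S via S→a: +{a}
  S via S→b: +{b}
  FIRST[S]={a,b}  FIRST[A]={b}  FIRST[B]={b}  FIRST[C]={a}
iter 2:
  A via A→C: +{a}
  C via C→S B a: +{b}
  FIRST[S]={a,b}  FIRST[A]={a,b}  FIRST[B]={b}  FIRST[C]={a,b}
iter 3: done
  FIRST[S]={a,b}  FIRST[A]={a,b}  FIRST[B]={b}  FIRST[C]={a,b}

FIRST(C) = ["a", "b"]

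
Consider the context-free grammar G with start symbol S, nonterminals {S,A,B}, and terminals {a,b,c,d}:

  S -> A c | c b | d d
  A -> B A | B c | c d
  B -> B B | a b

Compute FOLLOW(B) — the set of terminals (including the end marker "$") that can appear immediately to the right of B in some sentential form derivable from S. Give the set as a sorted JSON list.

FIRST sets, iterate to fixpoint:
round 1:
  A via A→c d: +{c}
  B via B→a b: +{a}
  S via S→A c: +{c}
  S via S→d d: +{d}
  S: {c,d}  A: {c}  B: {a}
round 2:
  A via A→B A: +{a}
  S via S→A c: +{a}
  S: {a,c,d}  A: {a,c}  B: {a}
round 3: done
  S: {a,c,d}  A: {a,c}  B: {a}

FOLLOW iteration:
seed FOLLOW(S) with $
[1]
  A→B A: FOLLOW(B) ⊇ FIRST(A) = {a,c}; new: +{a,c}
  S→A c: FOLLOW(A) ⊇ FIRST(c) = {c}; new: +{c}
  S: {$}  A: {c}  B: {a,c}
[2] (stable)
  S: {$}  A: {c}  B: {a,c}

FOLLOW(B) = ["a", "c"]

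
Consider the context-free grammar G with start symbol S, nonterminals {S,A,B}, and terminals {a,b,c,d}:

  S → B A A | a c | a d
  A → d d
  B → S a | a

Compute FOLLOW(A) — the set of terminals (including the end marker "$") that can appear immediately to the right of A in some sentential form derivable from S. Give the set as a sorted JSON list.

Compute FIRST by fixpoint:
[1]
  A via A→d d: +{d}
  B via B→a: +{a}
  S via S→B A A: +{a}
  S: {a}  A: {d}  B: {a}
[2] (stable)
  S: {a}  A: {d}  B: {a}

FOLLOW sets:
FOLLOW(S) := {$}
round 1:
  B→S a: FOLLOW(S) ⊇ FIRST(a) = {a}; new: +{a}
  S→B A A: FOLLOW(B) ⊇ FIRST(A) = {d}; new: +{d}
  S→B A A: FOLLOW(A) ⊇ FIRST(A) = {d}; new: +{d}
  S→B A A: FOLLOW(A) ⊇ FOLLOW(S) ⊇ {$,a}; new: +{$,a}
  S: {$,a}  A: {$,a,d}  B: {d}
round 2: (stable)
  S: {$,a}  A: {$,a,d}  B: {d}

FOLLOW(A) = ["$", "a", "d"]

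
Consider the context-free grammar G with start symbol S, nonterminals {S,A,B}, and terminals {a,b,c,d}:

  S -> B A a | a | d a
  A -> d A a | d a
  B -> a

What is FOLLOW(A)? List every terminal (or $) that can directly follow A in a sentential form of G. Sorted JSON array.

FIRST iteration:
[1]
  A via A→d A a: +{d}
  B via B→a: +{a}
  S via S→B A a: +{a}
  S via S→d a: +{d}
  FIRST[S]={a,d}  FIRST[A]={d}  FIRST[B]={a}
[2] done
  FIRST[S]={a,d}  FIRST[A]={d}  FIRST[B]={a}

Compute FOLLOW by fixpoint:
FOLLOW(S) := {$}
iter 1:
  A→d A a: FOLLOW(A) ⊇ FIRST(a) = {a}; new: +{a}
  S→B A a: FOLLOW(B) ⊇ FIRST(A) = {d}; new: +{d}
  FOLLOW(S)={$}  FOLLOW(A)={a}  FOLLOW(B)={d}
iter 2: (stable)
  FOLLOW(S)={$}  FOLLOW(A)={a}  FOLLOW(B)={d}

FOLLOW(A) = ["a"]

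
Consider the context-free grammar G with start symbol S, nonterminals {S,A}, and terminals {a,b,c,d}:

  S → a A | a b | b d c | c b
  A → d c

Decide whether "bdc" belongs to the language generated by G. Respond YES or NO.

Convert to CNF:
  S -> T1 T3 | T2 A | T2 T3 | T3 X4
  A -> T0 T1
  T0 -> d
  T1 -> c
  T2 -> a
  T3 -> b
  X4 -> T0 T1

Fill CYK table bottom-up:
  [0..0]={T3}  "b"  orig:{}
  [1..1]={T0}  "d"  orig:{}
  [2..2]={T1}  "c"  orig:{}
  [0..1]=∅  "bd"
  [1..2]={A,X4}  "dc"  orig:{A}
  [0..2]={S}  "bdc"

S ∈ T[0,2] ⇒ YES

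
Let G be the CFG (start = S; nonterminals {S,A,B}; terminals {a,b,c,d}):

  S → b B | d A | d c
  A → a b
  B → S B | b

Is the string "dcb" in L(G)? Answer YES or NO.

Convert to CNF:
  S -> T1 B | T2 A | T2 T3
  A -> T0 T1
  B -> S B | b
  T0 -> a
  T1 -> b
  T2 -> d
  T3 -> c

Fill CYK table bottom-up:
  cell(0,0) d: {T2}  orig:{}
  cell(1,1) c: {T3}  orig:{}
  cell(2,2) b: {B,T1}  orig:{B}
  cell(0,1) dc: {S}
  cell(1,2) cb: ∅
  cell(0,2) dcb: {B}

S ∉ T[0,2] ⇒ NO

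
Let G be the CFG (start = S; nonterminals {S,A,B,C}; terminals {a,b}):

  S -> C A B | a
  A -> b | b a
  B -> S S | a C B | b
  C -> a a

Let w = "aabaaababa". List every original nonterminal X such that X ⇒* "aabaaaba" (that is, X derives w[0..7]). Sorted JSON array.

Convert to CNF:
  S -> C X3 | a
  A -> T0 T1 | b
  B -> S S | T1 X2 | b
  C -> T1 T1
  T0 -> b
  T1 -> a
  X2 -> C B
  X3 -> A B

CYK fill (cells [i..j] with 0 ≤ i ≤ j ≤ 7 only):
  cell(0,0) a: {S,T1}  orig:{S}
  cell(1,1) a: {S,T1}  orig:{S}
  cell(2,2) b: {A,B,T0}  orig:{A,B}
  cell(3,3) a: {S,T1}  orig:{S}
  cell(4,4) a: {S,T1}  orig:{S}
  cell(5,5) a: {S,T1}  orig:{S}
  cell(6,6) b: {A,B,T0}  orig:{A,B}
  cell(7,7) a: {S,T1}  orig:{S}
  cell(0,1) aa: {B,C}
  cell(1,2) ab: ∅
  cell(2,3) ba: {A}
  cell(3,4) aa: {B,C}
  cell(4,5) aa: {B,C}
  cell(5,6) ab: ∅
  cell(6,7) ba: {A}
  cell(0,2) aab: {X2}  orig:{}
  cell(1,3) aba: ∅
  cell(2,4) baa: {X3}  orig:{}
  cell(3,5) aaa: ∅
  cell(4,6) aab: {X2}  orig:{}
  cell(5,7) aba: ∅
  cell(0,3) aaba: ∅
  cell(1,4) abaa: ∅
  cell(2,5) baaa: {X3}  orig:{}
  cell(3,6) aaab: {B}
  cell(4,7) aaba: ∅
  cell(0,4) aabaa: {S}
  cell(1,5) abaaa: ∅
  cell(2,6) baaab: {X3}  orig:{}
  cell(3,7) aaaba: ∅
  cell(0,5) aabaaa: {B,S}
  cell(1,6) abaaab: ∅
  cell(2,7) baaaba: ∅
  cell(0,6) aabaaab: {S}
  cell(1,7) abaaaba: ∅
  cell(0,7) aabaaaba: {B}

Original NTs in T[0,7] deriving "aabaaaba": ["B"]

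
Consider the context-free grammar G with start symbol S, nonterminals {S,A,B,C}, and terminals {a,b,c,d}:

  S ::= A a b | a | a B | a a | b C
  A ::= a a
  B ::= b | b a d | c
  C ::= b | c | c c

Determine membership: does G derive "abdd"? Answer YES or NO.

Convert to CNF:
  S -> A X5 | T0 B | T0 T0 | T1 C | a
  A -> T0 T0
  B -> T1 X4 | b | c
  C -> T3 T3 | b | c
  T0 -> a
  T1 -> b
  T2 -> d
  T3 -> c
  X4 -> T0 T2
  X5 -> T0 T1

Fill CYK table bottom-up:
  [0..0]={S,T0}  "a"  orig:{S}
  [1..1]={B,C,T1}  "b"  orig:{B,C}
  [2..2]={T2}  "d"  orig:{}
  [3..3]={T2}  "d"  orig:{}
  [0..1]={S,X5}  "ab"  orig:{S}
  [1..2]=∅  "bd"
  [2..3]=∅  "dd"
  [0..2]=∅  "abd"
  [1..3]=∅  "bdd"
  [0..3]=∅  "abdd"

S ∉ T[0,3] ⇒ NO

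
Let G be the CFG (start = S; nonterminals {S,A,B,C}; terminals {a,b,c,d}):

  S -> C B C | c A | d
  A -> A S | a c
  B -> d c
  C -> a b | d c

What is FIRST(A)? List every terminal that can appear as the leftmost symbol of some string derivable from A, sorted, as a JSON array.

Compute FIRST by fixpoint:
[1]
  A via A→a c: +{a}
  B via B→d c: +{d}
  C via C→a b: +{a}
  C via C→d c: +{d}
  S via S→C B C: +{a,d}
  S via S→c A: +{c}
  S: {a,c,d}  A: {a}  B: {d}  C: {a,d}
[2] done
  S: {a,c,d}  A: {a}  B: {d}  C: {a,d}

FIRST(A) = ["a"]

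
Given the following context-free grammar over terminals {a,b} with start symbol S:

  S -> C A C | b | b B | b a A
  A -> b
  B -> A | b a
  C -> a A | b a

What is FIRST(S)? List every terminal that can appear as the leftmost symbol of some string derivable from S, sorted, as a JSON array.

Compute FIRST by fixpoint:
round 1:
  A via A→b: +{b}
  B via B→A: +{b}
  C via C→a A: +{a}
  C via C→b a: +{b}
  S via S→C A C: +{a,b}
  S: {a,b}  A: {b}  B: {b}  C: {a,b}
round 2: (no change)
  S: {a,b}  A: {b}  B: {b}  C: {a,b}

FIRST(S) = ["a", "b"]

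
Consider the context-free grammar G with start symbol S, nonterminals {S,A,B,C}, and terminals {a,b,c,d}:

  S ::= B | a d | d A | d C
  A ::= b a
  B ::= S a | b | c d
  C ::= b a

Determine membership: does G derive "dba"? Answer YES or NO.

CNF form of G:
  S -> S T1 | T1 T3 | T2 T3 | T3 A | T3 C | b
  A -> T0 T1
  B -> S T1 | T2 T3 | b
  C -> T0 T1
  T0 -> b
  T1 -> a
  T2 -> c
  T3 -> d

Fill CYK table bottom-up:
  cell(0,0) d: {T3}  orig:{}
  cell(1,1) b: {B,S,T0}  orig:{B,S}
  cell(2,2) a: {T1}  orig:{}
  cell(0,1) db: ∅
  cell(1,2) ba: {A,B,C,S}
  cell(0,2) dba: {S}

S ∈ T[0,2] ⇒ YES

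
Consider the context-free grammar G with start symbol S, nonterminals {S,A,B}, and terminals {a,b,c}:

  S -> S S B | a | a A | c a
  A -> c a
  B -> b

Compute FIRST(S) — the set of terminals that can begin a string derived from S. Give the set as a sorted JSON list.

FIRST sets, iterate to fixpoint:
iter 1:
  A via A→c a: +{c}
  B via B→b: +{b}
  S via S→a: +{a}
  S via S→c a: +{c}
  FIRST[S]={a,c}  FIRST[A]={c}  FIRST[B]={b}
iter 2: — fixpoint
  FIRST[S]={a,c}  FIRST[A]={c}  FIRST[B]={b}

FIRST(S) = ["a", "c"]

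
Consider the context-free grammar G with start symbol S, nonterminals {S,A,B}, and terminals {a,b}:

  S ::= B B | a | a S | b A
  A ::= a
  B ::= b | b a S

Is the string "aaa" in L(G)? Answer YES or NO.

Convert to CNF:
  S -> B B | T0 A | T1 S | a
  A -> a
  B -> T0 X2 | b
  T0 -> b
  T1 -> a
  X2 -> T1 S

CYK table (by increasing span):
  [0..0]={A,S,T1}  "a"  orig:{A,S}
  [1..1]={A,S,T1}  "a"  orig:{A,S}
  [2..2]={A,S,T1}  "a"  orig:{A,S}
  [0..1]={S,X2}  "aa"  orig:{S}
  [1..2]={S,X2}  "aa"  orig:{S}
  [0..2]={S,X2}  "aaa"  orig:{S}

S ∈ T[0,2] ⇒ YES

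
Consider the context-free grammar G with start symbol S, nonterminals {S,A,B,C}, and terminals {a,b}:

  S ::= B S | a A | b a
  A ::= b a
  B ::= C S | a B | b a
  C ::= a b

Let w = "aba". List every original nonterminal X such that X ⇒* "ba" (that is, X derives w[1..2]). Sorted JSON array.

CNF form of G:
  S -> B S | T0 T1 | T1 A
  A -> T0 T1
  B -> C S | T0 T1 | T1 B
  C -> T1 T0
  T0 -> b
  T1 -> a

Fill CYK table bottom-up (cells [i..j] with 1 ≤ i ≤ j ≤ 2 only):
  T[1,1] 'b' = {T0}  orig:{}
  T[2,2] 'a' = {T1}  orig:{}
  T[1,2] 'ba' = {A,B,S}

Original NTs in T[1,2] deriving "ba": ["A", "B", "S"]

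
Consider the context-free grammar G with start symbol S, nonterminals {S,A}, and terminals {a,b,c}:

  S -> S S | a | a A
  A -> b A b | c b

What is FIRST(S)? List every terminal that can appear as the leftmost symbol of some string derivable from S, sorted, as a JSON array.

FIRST sets, iterate to fixpoint:
iter 1:
  A via A→b A b: +{b}
  A via A→c b: +{c}
  S via S→a: +{a}
  S: {a}  A: {b,c}
iter 2: (stable)
  S: {a}  A: {b,c}

FIRST(S) = ["a"]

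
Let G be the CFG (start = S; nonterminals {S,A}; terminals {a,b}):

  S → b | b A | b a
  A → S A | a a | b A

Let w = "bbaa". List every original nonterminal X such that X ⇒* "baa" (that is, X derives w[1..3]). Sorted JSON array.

CNF form of G:
  S -> T1 A | T1 T0 | b
  A -> S A | T0 T0 | T1 A
  T0 -> a
  T1 -> b

CYK table (by increasing span) (cells [i..j] with 1 ≤ i ≤ j ≤ 3 only):
  [1..1]={S,T1}  "b"  orig:{S}
  [2..2]={T0}  "a"  orig:{}
  [3..3]={T0}  "a"  orig:{}
  [1..2]={S}  "ba"
  [2..3]={A}  "aa"
  [1..3]={A,S}  "baa"

Original NTs in T[1,3] deriving "baa": ["A", "S"]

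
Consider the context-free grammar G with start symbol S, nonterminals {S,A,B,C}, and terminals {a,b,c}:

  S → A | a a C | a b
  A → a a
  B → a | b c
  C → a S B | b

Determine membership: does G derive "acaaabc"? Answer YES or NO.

Convert to CNF:
  S -> T0 T0 | T0 T1 | T0 X4
  A -> T0 T0
  B -> T1 T2 | a
  C -> T0 X3 | b
  T0 -> a
  T1 -> b
  T2 -> c
  X3 -> S B
  X4 -> T0 C

Fill CYK table bottom-up:
  T[0,0] 'a' = {B,T0}  orig:{B}
  T[1,1] 'c' = {T2}  orig:{}
  T[2,2] 'a' = {B,T0}  orig:{B}
  T[3,3] 'a' = {B,T0}  orig:{B}
  T[4,4] 'a' = {B,T0}  orig:{B}
  T[5,5] 'b' = {C,T1}  orig:{C}
  T[6,6] 'c' = {T2}  orig:{}
  T[0,1] 'ac' = ∅
  T[1,2] 'ca' = ∅
  T[2,3] 'aa' = {A,S}
  T[3,4] 'aa' = {A,S}
  T[4,5] 'ab' = {S,X4}  orig:{S}
  T[5,6] 'bc' = {B}
  T[0,2] 'aca' = ∅
  T[1,3] 'caa' = ∅
  T[2,4] 'aaa' = {X3}  orig:{}
  T[3,5] 'aab' = {S}
  T[4,6] 'abc' = ∅
  T[0,3] 'acaa' = ∅
  T[1,4] 'caaa' = ∅
  T[2,5] 'aaab' = ∅
  T[3,6] 'aabc' = {X3}  orig:{}
  T[0,4] 'acaaa' = ∅
  T[1,5] 'caaab' = ∅
  T[2,6] 'aaabc' = {C}
  T[0,5] 'acaaab' = ∅
  T[1,6] 'caaabc' = ∅
  T[0,6] 'acaaabc' = ∅

S ∉ T[0,6] ⇒ NO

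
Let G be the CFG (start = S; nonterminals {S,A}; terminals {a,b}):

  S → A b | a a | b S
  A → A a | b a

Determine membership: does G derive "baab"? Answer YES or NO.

CNF form of G:
  S -> A T1 | T0 T0 | T1 S
  A -> A T0 | T1 T0
  T0 -> a
  T1 -> b

Fill CYK table bottom-up:
  T[0,0] 'b' = {T1}  orig:{}
  T[1,1] 'a' = {T0}  orig:{}
  T[2,2] 'a' = {T0}  orig:{}
  T[3,3] 'b' = {T1}  orig:{}
  T[0,1] 'ba' = {A}
  T[1,2] 'aa' = {S}
  T[2,3] 'ab' = ∅
  T[0,2] 'baa' = {A,S}
  T[1,3] 'aab' = ∅
  T[0,3] 'baab' = {S}

S ∈ T[0,3] ⇒ YES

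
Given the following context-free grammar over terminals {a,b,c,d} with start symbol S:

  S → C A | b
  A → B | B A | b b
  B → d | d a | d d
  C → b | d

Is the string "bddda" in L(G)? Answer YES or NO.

CNF form of G:
  S -> C A | b
  A -> B A | T0 T0 | T1 T1 | T1 T2 | d
  B -> T1 T1 | T1 T2 | d
  C -> b | d
  T0 -> b
  T1 -> d
  T2 -> a

CYK table (by increasing span):
  T[0,0] 'b' = {C,S,T0}  orig:{C,S}
  T[1,1] 'd' = {A,B,C,T1}  orig:{A,B,C}
  T[2,2] 'd' = {A,B,C,T1}  orig:{A,B,C}
  T[3,3] 'd' = {A,B,C,T1}  orig:{A,B,C}
  T[4,4] 'a' = {T2}  orig:{}
  T[0,1] 'bd' = {S}
  T[1,2] 'dd' = {A,B,S}
  T[2,3] 'dd' = {A,B,S}
  T[3,4] 'da' = {A,B}
  T[0,2] 'bdd' = {S}
  T[1,3] 'ddd' = {A,S}
  T[2,4] 'dda' = {A,S}
  T[0,3] 'bddd' = {S}
  T[1,4] 'ddda' = {A,S}
  T[0,4] 'bddda' = {S}

S ∈ T[0,4] ⇒ YES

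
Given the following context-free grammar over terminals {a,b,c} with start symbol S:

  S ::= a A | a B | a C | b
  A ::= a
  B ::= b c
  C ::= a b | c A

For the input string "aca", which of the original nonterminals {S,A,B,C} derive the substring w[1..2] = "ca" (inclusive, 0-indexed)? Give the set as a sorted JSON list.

Convert to CNF:
  S -> T2 A | T2 B | T2 C | b
  A -> a
  B -> T0 T1
  C -> T1 A | T2 T0
  T0 -> b
  T1 -> c
  T2 -> a

Fill CYK table bottom-up (cells [i..j] with 1 ≤ i ≤ j ≤ 2 only):
  [1..1]={T1}  "c"  orig:{}
  [2..2]={A,T2}  "a"  orig:{A}
  [1..2]={C}  "ca"

Original NTs in T[1,2] deriving "ca": ["C"]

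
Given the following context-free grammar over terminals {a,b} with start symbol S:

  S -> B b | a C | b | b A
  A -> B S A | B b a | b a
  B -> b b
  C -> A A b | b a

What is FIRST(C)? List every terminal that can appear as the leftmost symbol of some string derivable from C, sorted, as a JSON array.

Compute FIRST by fixpoint:
iter 1:
  A via A→b a: +{b}
  B via B→b b: +{b}
  C via C→A A b: +{b}
  S via S→B b: +{b}
  S via S→a C: +{a}
  FIRST(S)={a,b}  FIRST(A)={b}  FIRST(B)={b}  FIRST(C)={b}
iter 2: (stable)
  FIRST(S)={a,b}  FIRST(A)={b}  FIRST(B)={b}  FIRST(C)={b}

FIRST(C) = ["b"]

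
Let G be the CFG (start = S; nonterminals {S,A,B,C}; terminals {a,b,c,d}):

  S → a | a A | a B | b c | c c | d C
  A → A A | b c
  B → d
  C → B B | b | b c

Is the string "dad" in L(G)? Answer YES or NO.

CNF form of G:
  S -> T0 T1 | T1 T1 | T2 A | T2 B | T3 C | a
  A -> A A | T0 T1
  B -> d
  C -> B B | T0 T1 | b
  T0 -> b
  T1 -> c
  T2 -> a
  T3 -> d

CYK table (by increasing span):
  cell(0,0) d: {B,T3}  orig:{B}
  cell(1,1) a: {S,T2}  orig:{S}
  cell(2,2) d: {B,T3}  orig:{B}
  cell(0,1) da: ∅
  cell(1,2) ad: {S}
  cell(0,2) dad: ∅

S ∉ T[0,2] ⇒ NO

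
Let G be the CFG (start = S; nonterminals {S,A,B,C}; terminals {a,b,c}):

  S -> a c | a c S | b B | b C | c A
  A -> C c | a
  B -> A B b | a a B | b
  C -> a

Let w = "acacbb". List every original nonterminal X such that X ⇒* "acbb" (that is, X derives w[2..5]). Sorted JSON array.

CNF form of G:
  S -> T0 A | T1 B | T1 C | T2 T0 | T2 X5
  A -> C T0 | a
  B -> A X3 | T2 X4 | b
  C -> a
  T0 -> c
  T1 -> b
  T2 -> a
  X3 -> B T1
  X4 -> T2 B
  X5 -> T0 S

CYK table (by increasing span), restricted to cells inside w[2..5]:
  T[2,2] 'a' = {A,C,T2}  orig:{A,C}
  T[3,3] 'c' = {T0}  orig:{}
  T[4,4] 'b' = {B,T1}  orig:{B}
  T[5,5] 'b' = {B,T1}  orig:{B}
  T[2,3] 'ac' = {A,S}
  T[3,4] 'cb' = ∅
  T[4,5] 'bb' = {S,X3}  orig:{S}
  T[2,4] 'acb' = ∅
  T[3,5] 'cbb' = {X5}  orig:{}
  T[2,5] 'acbb' = {B,S}

Original NTs in T[2,5] deriving "acbb": ["B", "S"]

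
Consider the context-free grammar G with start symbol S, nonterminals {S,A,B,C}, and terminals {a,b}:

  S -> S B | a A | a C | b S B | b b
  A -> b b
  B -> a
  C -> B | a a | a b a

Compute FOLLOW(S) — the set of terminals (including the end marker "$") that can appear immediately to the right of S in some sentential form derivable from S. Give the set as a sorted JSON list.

FIRST sets, iterate to fixpoint:
pass 1:
  A via A→b b: +{b}
  B via B→a: +{a}
  C via C→B: +{a}
  S via S→a A: +{a}
  S via S→b S B: +{b}
  FIRST[S]={a,b}  FIRST[A]={b}  FIRST[B]={a}  FIRST[C]={a}
pass 2: — fixpoint
  FIRST[S]={a,b}  FIRST[A]={b}  FIRST[B]={a}  FIRST[C]={a}

Compute FOLLOW by fixpoint:
FOLLOW(S) := {$}
round 1:
  S→S B: FOLLOW(S) ⊇ FIRST(B) = {a}; new: +{a}
  S→S B: FOLLOW(B) ⊇ FOLLOW(S) ⊇ {$,a}; new: +{$,a}
  S→a A: FOLLOW(A) ⊇ FOLLOW(S) ⊇ {$,a}; new: +{$,a}
  S→a C: FOLLOW(C) ⊇ FOLLOW(S) ⊇ {$,a}; new: +{$,a}
  FOLLOW[S]={$,a}  FOLLOW[A]={$,a}  FOLLOW[B]={$,a}  FOLLOW[C]={$,a}
round 2: — fixpoint
  FOLLOW[S]={$,a}  FOLLOW[A]={$,a}  FOLLOW[B]={$,a}  FOLLOW[C]={$,a}

FOLLOW(S) = ["$", "a"]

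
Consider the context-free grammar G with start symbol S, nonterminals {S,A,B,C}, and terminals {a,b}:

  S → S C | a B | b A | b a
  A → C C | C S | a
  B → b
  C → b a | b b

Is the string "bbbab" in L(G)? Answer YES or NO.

CNF form of G:
  S -> S C | T0 A | T0 T1 | T1 B
  A -> C C | C S | a
  B -> b
  C -> T0 T0 | T0 T1
  T0 -> b
  T1 -> a

Fill CYK table bottom-up:
  [0..0]={B,T0}  "b"  orig:{B}
  [1..1]={B,T0}  "b"  orig:{B}
  [2..2]={B,T0}  "b"  orig:{B}
  [3..3]={A,T1}  "a"  orig:{A}
  [4..4]={B,T0}  "b"  orig:{B}
  [0..1]={C}  "bb"
  [1..2]={C}  "bb"
  [2..3]={C,S}  "ba"
  [3..4]={S}  "ab"
  [0..2]=∅  "bbb"
  [1..3]=∅  "bba"
  [2..4]=∅  "bab"
  [0..3]={A}  "bbba"
  [1..4]={A}  "bbab"
  [0..4]={S}  "bbbab"

S ∈ T[0,4] ⇒ YES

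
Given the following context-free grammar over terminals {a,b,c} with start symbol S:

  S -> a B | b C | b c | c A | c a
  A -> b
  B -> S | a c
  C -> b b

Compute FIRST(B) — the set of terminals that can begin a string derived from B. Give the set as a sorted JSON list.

FIRST iteration:
pass 1:
  A via A→b: +{b}
  B via B→a c: +{a}
  C via C→b b: +{b}
  S via S→a B: +{a}
  S via S→b C: +{b}
  S via S→c A: +{c}
  FIRST(S)={a,b,c}  FIRST(A)={b}  FIRST(B)={a}  FIRST(C)={b}
pass 2:
  B via B→S: +{b,c}
  FIRST(S)={a,b,c}  FIRST(A)={b}  FIRST(B)={a,b,c}  FIRST(C)={b}
pass 3: done
  FIRST(S)={a,b,c}  FIRST(A)={b}  FIRST(B)={a,b,c}  FIRST(C)={b}

FIRST(B) = ["a", "b", "c"]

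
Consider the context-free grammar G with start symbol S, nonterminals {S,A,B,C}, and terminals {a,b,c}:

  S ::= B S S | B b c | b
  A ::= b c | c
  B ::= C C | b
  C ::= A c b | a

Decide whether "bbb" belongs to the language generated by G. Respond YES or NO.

CNF form of G:
  S -> B X3 | B X4 | b
  A -> T0 T1 | c
  B -> C C | b
  C -> A X2 | a
  T0 -> b
  T1 -> c
  X2 -> T1 T0
  X3 -> S S
  X4 -> T0 T1

CYK fill:
  T[0,0] 'b' = {B,S,T0}  orig:{B,S}
  T[1,1] 'b' = {B,S,T0}  orig:{B,S}
  T[2,2] 'b' = {B,S,T0}  orig:{B,S}
  T[0,1] 'bb' = {X3}  orig:{}
  T[1,2] 'bb' = {X3}  orig:{}
  T[0,2] 'bbb' = {S}

S ∈ T[0,2] ⇒ YES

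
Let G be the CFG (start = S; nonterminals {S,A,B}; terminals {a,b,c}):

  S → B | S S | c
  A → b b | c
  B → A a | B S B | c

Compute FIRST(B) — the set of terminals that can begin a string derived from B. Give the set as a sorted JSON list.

FIRST iteration:
iter 1:
  A via A→b b: +{b}
  A via A→c: +{c}
  B via B→A a: +{b,c}
  S via S→B: +{b,c}
  FIRST(S)={b,c}  FIRST(A)={b,c}  FIRST(B)={b,c}
iter 2: (stable)
  FIRST(S)={b,c}  FIRST(A)={b,c}  FIRST(B)={b,c}

FIRST(B) = ["b", "c"]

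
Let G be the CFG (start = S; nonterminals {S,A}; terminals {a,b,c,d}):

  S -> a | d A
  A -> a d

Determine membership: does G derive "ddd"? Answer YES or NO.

CNF form of G:
  S -> T1 A | a
  A -> T0 T1
  T0 -> a
  T1 -> d

Fill CYK table bottom-up:
  [0..0]={T1}  "d"  orig:{}
  [1..1]={T1}  "d"  orig:{}
  [2..2]={T1}  "d"  orig:{}
  [0..1]=∅  "dd"
  [1..2]=∅  "dd"
  [0..2]=∅  "ddd"

S ∉ T[0,2] ⇒ NO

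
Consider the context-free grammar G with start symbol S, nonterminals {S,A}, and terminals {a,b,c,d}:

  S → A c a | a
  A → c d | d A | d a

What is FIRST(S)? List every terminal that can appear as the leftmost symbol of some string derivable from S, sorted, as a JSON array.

FIRST sets, iterate to fixpoint:
round 1:
  A via A→c d: +{c}
  A via A→d A: +{d}
  S via S→A c a: +{c,d}
  S via S→a: +{a}
  FIRST[S]={a,c,d}  FIRST[A]={c,d}
round 2: done
  FIRST[S]={a,c,d}  FIRST[A]={c,d}

FIRST(S) = ["a", "c", "d"]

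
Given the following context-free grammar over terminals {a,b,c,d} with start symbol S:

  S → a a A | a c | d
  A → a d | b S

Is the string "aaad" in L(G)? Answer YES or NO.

CNF form of G:
  S -> T0 T3 | T0 X4 | d
  A -> T0 T1 | T2 S
  T0 -> a
  T1 -> d
  T2 -> b
  T3 -> c
  X4 -> T0 A

CYK fill:
  cell(0,0) a: {T0}  orig:{}
  cell(1,1) a: {T0}  orig:{}
  cell(2,2) a: {T0}  orig:{}
  cell(3,3) d: {S,T1}  orig:{S}
  cell(0,1) aa: ∅
  cell(1,2) aa: ∅
  cell(2,3) ad: {A}
  cell(0,2) aaa: ∅
  cell(1,3) aad: {X4}  orig:{}
  cell(0,3) aaad: {S}

S ∈ T[0,3] ⇒ YES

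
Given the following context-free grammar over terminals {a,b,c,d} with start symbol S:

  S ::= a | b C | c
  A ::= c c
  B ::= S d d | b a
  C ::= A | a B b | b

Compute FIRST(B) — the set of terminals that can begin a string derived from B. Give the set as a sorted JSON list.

FIRST sets, iterate to fixpoint:
[1]
  A via A→c c: +{c}
  B via B→b a: +{b}
  C via C→A: +{c}
  C via C→a B b: +{a}
  C via C→b: +{b}
  S via S→a: +{a}
  S via S→b C: +{b}
  S via S→c: +{c}
  FIRST(S)={a,b,c}  FIRST(A)={c}  FIRST(B)={b}  FIRST(C)={a,b,c}
[2]
  B via B→S d d: +{a,c}
  FIRST(S)={a,b,c}  FIRST(A)={c}  FIRST(B)={a,b,c}  FIRST(C)={a,b,c}
[3] (stable)
  FIRST(S)={a,b,c}  FIRST(A)={c}  FIRST(B)={a,b,c}  FIRST(C)={a,b,c}

FIRST(B) = ["a", "b", "c"]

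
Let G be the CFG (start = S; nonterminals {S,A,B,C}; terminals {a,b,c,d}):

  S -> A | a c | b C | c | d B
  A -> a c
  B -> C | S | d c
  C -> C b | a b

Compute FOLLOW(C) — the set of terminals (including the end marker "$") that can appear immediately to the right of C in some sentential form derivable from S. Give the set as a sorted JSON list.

FIRST sets, iterate to fixpoint:
[1]
  A via A→a c: +{a}
  B via B→d c: +{d}
  C via C→a b: +{a}
  S via S→A: +{a}
  S via S→b C: +{b}
  S via S→c: +{c}
  S via S→d B: +{d}
  FIRST[S]={a,b,c,d}  FIRST[A]={a}  FIRST[B]={d}  FIRST[C]={a}
[2]
  B via B→C: +{a}
  B via B→S: +{b,c}
  FIRST[S]={a,b,c,d}  FIRST[A]={a}  FIRST[B]={a,b,c,d}  FIRST[C]={a}
[3] done
  FIRST[S]={a,b,c,d}  FIRST[A]={a}  FIRST[B]={a,b,c,d}  FIRST[C]={a}

FOLLOW sets:
FOLLOW(S) := {$}
[1]
  C→C b: FOLLOW(C) ⊇ FIRST(b) = {b}; new: +{b}
  S→A: FOLLOW(A) ⊇ FOLLOW(S) ⊇ {$}; new: +{$}
  S→b C: FOLLOW(C) ⊇ FOLLOW(S) ⊇ {$}; new: +{$}
  S→d B: FOLLOW(B) ⊇ FOLLOW(S) ⊇ {$}; new: +{$}
  S: {$}  A: {$}  B: {$}  C: {$,b}
[2] — fixpoint
  S: {$}  A: {$}  B: {$}  C: {$,b}

FOLLOW(C) = ["$", "b"]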